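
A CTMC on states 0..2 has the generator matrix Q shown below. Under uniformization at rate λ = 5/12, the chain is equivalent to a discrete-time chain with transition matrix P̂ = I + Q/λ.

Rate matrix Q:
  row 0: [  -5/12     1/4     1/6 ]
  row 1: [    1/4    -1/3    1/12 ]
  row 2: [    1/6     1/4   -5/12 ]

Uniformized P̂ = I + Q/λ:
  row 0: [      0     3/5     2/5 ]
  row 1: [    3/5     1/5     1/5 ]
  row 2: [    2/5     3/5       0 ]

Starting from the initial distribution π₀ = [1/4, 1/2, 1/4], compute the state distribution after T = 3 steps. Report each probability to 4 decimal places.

t=0: π = [0.2500, 0.5000, 0.2500]
t=1: π = [0.4000, 0.4000, 0.2000]
t=2: π = [0.3200, 0.4400, 0.2400]
t=3: π = [0.3600, 0.4240, 0.2160]

π = [0.3600, 0.4240, 0.2160]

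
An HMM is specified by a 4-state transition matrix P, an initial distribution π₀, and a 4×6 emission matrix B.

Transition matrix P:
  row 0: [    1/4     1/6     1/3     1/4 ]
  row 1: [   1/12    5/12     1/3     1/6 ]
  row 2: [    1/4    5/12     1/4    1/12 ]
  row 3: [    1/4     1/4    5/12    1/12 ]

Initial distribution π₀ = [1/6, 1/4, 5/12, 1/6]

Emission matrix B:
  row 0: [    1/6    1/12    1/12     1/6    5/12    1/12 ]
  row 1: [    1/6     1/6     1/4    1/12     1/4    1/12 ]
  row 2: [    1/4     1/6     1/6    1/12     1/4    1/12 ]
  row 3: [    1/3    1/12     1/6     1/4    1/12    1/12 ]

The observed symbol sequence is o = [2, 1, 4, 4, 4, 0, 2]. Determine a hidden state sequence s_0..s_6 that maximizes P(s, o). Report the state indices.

t=0: δ = [1.389e-02, 6.250e-02, 6.944e-02, 2.778e-02]  (obs o_0=2)
t=1: δ = [1.447e-03, 4.823e-03, 3.472e-03, 8.681e-04]  ψ = [2, 2, 1, 1]  (obs o_1=1)
t=2: δ = [3.617e-04, 5.023e-04, 4.019e-04, 6.698e-05]  ψ = [2, 1, 1, 1]  (obs o_2=4)
t=3: δ = [4.186e-05, 5.233e-05, 4.186e-05, 7.535e-06]  ψ = [2, 1, 1, 0]  (obs o_3=4)
t=4: δ = [4.361e-06, 5.451e-06, 4.361e-06, 8.721e-07]  ψ = [0, 1, 1, 0]  (obs o_4=4)
t=5: δ = [1.817e-07, 3.785e-07, 4.542e-07, 3.634e-07]  ψ = [0, 1, 1, 0]  (obs o_5=0)
t=6: δ = [9.463e-09, 4.732e-08, 2.524e-08, 1.051e-08]  ψ = [2, 2, 3, 1]  (obs o_6=2)
backtrack: best end state = 1; path = [2, 1, 1, 1, 1, 2, 1]

path = [2, 1, 1, 1, 1, 2, 1]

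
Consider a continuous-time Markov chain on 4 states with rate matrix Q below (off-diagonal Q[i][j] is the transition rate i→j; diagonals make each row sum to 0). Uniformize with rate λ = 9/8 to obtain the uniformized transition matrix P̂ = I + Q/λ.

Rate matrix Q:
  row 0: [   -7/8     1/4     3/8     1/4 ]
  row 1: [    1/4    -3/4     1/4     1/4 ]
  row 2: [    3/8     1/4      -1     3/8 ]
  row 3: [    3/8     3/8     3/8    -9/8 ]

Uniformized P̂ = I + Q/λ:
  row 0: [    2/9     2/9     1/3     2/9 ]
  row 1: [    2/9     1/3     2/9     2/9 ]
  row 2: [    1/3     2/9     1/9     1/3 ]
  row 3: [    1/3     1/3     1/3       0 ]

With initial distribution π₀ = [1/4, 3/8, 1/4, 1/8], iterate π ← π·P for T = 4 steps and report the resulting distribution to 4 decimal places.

π = [0.2725, 0.2757, 0.2479, 0.2039]

t=0: π = [0.2500, 0.3750, 0.2500, 0.1250]
t=1: π = [0.2639, 0.2778, 0.2361, 0.2222]
t=2: π = [0.2731, 0.2778, 0.2500, 0.1991]
t=3: π = [0.2721, 0.2752, 0.2469, 0.2058]
t=4: π = [0.2725, 0.2757, 0.2479, 0.2039]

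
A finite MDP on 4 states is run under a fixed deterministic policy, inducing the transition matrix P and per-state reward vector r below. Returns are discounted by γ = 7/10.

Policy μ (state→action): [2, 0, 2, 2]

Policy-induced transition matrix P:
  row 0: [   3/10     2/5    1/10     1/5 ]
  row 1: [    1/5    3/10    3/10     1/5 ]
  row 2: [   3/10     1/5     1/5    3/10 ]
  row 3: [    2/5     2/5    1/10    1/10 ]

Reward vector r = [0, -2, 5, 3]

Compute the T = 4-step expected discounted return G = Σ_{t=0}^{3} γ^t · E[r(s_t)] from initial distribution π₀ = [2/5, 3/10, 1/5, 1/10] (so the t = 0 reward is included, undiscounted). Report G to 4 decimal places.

G = 2.0196

t=0: π = [0.4000, 0.3000, 0.2000, 0.1000], E[r] = 0.7000, γ^t·E[r] = 0.700000, running G = 0.700000
t=1: π = [0.2800, 0.3300, 0.1800, 0.2100], E[r] = 0.8700, γ^t·E[r] = 0.609000, running G = 1.309000
t=2: π = [0.2880, 0.3310, 0.1840, 0.1970], E[r] = 0.8490, γ^t·E[r] = 0.416010, running G = 1.725010
t=3: π = [0.2866, 0.3301, 0.1846, 0.1987], E[r] = 0.8589, γ^t·E[r] = 0.294603, running G = 2.019613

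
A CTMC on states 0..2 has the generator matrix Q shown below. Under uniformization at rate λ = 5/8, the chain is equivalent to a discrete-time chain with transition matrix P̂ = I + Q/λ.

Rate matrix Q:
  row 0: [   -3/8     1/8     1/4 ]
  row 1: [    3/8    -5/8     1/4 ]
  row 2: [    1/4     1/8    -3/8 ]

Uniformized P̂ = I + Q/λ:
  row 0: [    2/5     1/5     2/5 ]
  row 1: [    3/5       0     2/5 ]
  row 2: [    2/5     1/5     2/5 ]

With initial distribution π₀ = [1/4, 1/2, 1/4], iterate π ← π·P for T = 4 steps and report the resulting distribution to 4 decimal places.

t=0: π = [0.2500, 0.5000, 0.2500]
t=1: π = [0.5000, 0.1000, 0.4000]
t=2: π = [0.4200, 0.1800, 0.4000]
t=3: π = [0.4360, 0.1640, 0.4000]
t=4: π = [0.4328, 0.1672, 0.4000]

π = [0.4328, 0.1672, 0.4000]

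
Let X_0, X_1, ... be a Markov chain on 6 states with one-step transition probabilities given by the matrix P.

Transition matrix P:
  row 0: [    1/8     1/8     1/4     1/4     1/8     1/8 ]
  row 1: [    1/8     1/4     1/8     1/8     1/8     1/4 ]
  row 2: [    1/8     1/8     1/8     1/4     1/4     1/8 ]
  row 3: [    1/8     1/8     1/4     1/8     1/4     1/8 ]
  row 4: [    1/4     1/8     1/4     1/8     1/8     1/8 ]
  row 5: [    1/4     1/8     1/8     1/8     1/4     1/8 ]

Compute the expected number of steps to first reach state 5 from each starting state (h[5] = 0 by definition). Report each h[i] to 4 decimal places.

h = [7.0000, 6.0000, 7.0000, 7.0000, 7.0000, 0.0000]

First-step conditioning: h[5] = 0; for i ≠ 5, h[i] = 1 + Σ_k P[i][k]·h[k].
  h[0] = 1 + 1/8·h[0] + 1/8·h[1] + 1/4·h[2] + 1/4·h[3] + 1/8·h[4]
  h[1] = 1 + 1/8·h[0] + 1/4·h[1] + 1/8·h[2] + 1/8·h[3] + 1/8·h[4]
  h[2] = 1 + 1/8·h[0] + 1/8·h[1] + 1/8·h[2] + 1/4·h[3] + 1/4·h[4]
  h[3] = 1 + 1/8·h[0] + 1/8·h[1] + 1/4·h[2] + 1/8·h[3] + 1/4·h[4]
  h[4] = 1 + 1/4·h[0] + 1/8·h[1] + 1/4·h[2] + 1/8·h[3] + 1/8·h[4]
Solving the 5×5 linear system over states ≠ 5 gives exactly h = [7, 6, 7, 7, 7, 0] (h[5] = 0 is the target).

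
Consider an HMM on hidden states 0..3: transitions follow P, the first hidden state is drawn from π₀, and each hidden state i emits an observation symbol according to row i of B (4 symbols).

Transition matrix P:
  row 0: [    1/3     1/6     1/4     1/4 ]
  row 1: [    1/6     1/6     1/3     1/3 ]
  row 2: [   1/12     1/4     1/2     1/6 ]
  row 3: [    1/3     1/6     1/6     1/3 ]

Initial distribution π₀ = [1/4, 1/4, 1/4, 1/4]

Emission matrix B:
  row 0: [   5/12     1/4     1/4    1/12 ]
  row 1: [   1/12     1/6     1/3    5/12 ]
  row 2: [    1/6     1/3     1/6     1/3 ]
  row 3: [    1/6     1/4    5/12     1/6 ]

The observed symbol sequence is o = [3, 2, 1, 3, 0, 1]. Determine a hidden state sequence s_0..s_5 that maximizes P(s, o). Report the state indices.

path = [2, 2, 2, 2, 2, 2]

t=0: δ = [2.083e-02, 1.042e-01, 8.333e-02, 4.167e-02]  (obs o_0=3)
t=1: δ = [4.340e-03, 6.944e-03, 6.944e-03, 1.447e-02]  ψ = [1, 2, 2, 1]  (obs o_1=2)
t=2: δ = [1.206e-03, 4.019e-04, 1.157e-03, 1.206e-03]  ψ = [3, 3, 2, 3]  (obs o_2=1)
t=3: δ = [3.349e-05, 1.206e-04, 1.929e-04, 6.698e-05]  ψ = [0, 2, 2, 3]  (obs o_3=3)
t=4: δ = [9.303e-06, 4.019e-06, 1.608e-05, 6.698e-06]  ψ = [3, 2, 2, 1]  (obs o_4=0)
t=5: δ = [7.752e-07, 6.698e-07, 2.679e-06, 6.698e-07]  ψ = [0, 2, 2, 2]  (obs o_5=1)
backtrack: best end state = 2; path = [2, 2, 2, 2, 2, 2]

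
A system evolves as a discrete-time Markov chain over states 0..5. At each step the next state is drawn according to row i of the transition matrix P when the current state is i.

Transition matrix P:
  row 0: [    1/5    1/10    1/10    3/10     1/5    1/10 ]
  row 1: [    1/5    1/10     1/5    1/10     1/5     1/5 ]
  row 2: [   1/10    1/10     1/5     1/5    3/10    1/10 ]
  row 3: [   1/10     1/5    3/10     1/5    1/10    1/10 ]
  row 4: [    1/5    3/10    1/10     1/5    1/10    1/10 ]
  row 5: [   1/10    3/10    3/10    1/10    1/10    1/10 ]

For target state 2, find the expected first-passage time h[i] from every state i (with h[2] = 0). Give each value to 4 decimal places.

First-step conditioning: h[2] = 0; for i ≠ 2, h[i] = 1 + Σ_k P[i][k]·h[k].
  h[0] = 1 + 1/5·h[0] + 1/10·h[1] + 3/10·h[3] + 1/5·h[4] + 1/10·h[5]
  h[1] = 1 + 1/5·h[0] + 1/10·h[1] + 1/10·h[3] + 1/5·h[4] + 1/5·h[5]
  h[3] = 1 + 1/10·h[0] + 1/5·h[1] + 1/5·h[3] + 1/10·h[4] + 1/10·h[5]
  h[4] = 1 + 1/5·h[0] + 3/10·h[1] + 1/5·h[3] + 1/10·h[4] + 1/10·h[5]
  h[5] = 1 + 1/10·h[0] + 3/10·h[1] + 1/10·h[3] + 1/10·h[4] + 1/10·h[5]
Solving the 5×5 linear system over states ≠ 2 gives exactly h = [59895/10907, 55105/10907, 0, 3735/839, 60055/10907, 49210/10907] (h[2] = 0 is the target).

h = [5.4914, 5.0523, 0.0000, 4.4517, 5.5061, 4.5118]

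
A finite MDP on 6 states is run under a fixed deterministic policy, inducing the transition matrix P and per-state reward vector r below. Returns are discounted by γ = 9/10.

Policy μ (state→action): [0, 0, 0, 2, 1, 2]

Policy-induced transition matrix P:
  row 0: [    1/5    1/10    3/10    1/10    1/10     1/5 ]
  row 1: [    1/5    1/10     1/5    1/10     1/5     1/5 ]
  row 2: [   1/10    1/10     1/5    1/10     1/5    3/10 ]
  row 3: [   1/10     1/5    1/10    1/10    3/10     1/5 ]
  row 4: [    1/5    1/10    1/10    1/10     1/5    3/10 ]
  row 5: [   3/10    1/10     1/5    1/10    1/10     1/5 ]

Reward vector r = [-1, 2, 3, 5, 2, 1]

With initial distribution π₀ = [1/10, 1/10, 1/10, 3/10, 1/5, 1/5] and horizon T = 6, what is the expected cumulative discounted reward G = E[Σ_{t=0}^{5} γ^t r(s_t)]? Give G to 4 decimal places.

t=0: π = [0.1000, 0.1000, 0.1000, 0.3000, 0.2000, 0.2000], E[r] = 2.5000, γ^t·E[r] = 2.500000, running G = 2.500000
t=1: π = [0.1800, 0.1300, 0.1600, 0.1000, 0.2000, 0.2300], E[r] = 1.6900, γ^t·E[r] = 1.521000, running G = 4.021000
t=2: π = [0.1970, 0.1100, 0.1880, 0.1000, 0.1690, 0.2360], E[r] = 1.6610, γ^t·E[r] = 1.345410, running G = 5.366410
t=3: π = [0.1948, 0.1100, 0.1928, 0.1000, 0.1667, 0.2357], E[r] = 1.6727, γ^t·E[r] = 1.219398, running G = 6.585808
t=4: π = [0.1943, 0.1100, 0.1928, 0.1000, 0.1670, 0.2360], E[r] = 1.6740, γ^t·E[r] = 1.098305, running G = 7.684113
t=5: π = [0.1943, 0.1100, 0.1927, 0.1000, 0.1670, 0.2360], E[r] = 1.6738, γ^t·E[r] = 0.988372, running G = 8.672485

G = 8.6725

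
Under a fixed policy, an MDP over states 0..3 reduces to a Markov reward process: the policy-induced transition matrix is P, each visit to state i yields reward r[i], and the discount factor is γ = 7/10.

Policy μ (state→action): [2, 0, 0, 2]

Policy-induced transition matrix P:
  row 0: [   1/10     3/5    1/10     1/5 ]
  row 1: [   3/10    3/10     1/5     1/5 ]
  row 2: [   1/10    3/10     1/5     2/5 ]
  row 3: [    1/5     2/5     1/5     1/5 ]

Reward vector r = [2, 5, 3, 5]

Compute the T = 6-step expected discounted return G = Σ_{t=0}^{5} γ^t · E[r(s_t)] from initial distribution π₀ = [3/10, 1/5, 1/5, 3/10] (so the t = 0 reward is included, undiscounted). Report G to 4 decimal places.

G = 11.6061

t=0: π = [0.3000, 0.2000, 0.2000, 0.3000], E[r] = 3.7000, γ^t·E[r] = 3.700000, running G = 3.700000
t=1: π = [0.1700, 0.4200, 0.1700, 0.2400], E[r] = 4.1500, γ^t·E[r] = 2.905000, running G = 6.605000
t=2: π = [0.2080, 0.3750, 0.1830, 0.2340], E[r] = 4.0100, γ^t·E[r] = 1.964900, running G = 8.569900
t=3: π = [0.1984, 0.3858, 0.1792, 0.2366], E[r] = 4.0464, γ^t·E[r] = 1.387915, running G = 9.957815
t=4: π = [0.2008, 0.3832, 0.1802, 0.2358], E[r] = 4.0372, γ^t·E[r] = 0.969337, running G = 10.927152
t=5: π = [0.2002, 0.3838, 0.1799, 0.2360], E[r] = 4.0395, γ^t·E[r] = 0.678919, running G = 11.606071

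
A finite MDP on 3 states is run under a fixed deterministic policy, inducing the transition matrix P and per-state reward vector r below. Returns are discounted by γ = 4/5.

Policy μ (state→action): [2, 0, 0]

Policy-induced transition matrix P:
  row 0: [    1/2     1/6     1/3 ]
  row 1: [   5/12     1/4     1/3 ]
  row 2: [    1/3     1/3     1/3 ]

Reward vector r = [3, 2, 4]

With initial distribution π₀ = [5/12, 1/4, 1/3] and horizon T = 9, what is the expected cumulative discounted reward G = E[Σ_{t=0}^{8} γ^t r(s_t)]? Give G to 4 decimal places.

t=0: π = [0.4167, 0.2500, 0.3333], E[r] = 3.0833, γ^t·E[r] = 3.083333, running G = 3.083333
t=1: π = [0.4236, 0.2431, 0.3333], E[r] = 3.0903, γ^t·E[r] = 2.472222, running G = 5.555556
t=2: π = [0.4242, 0.2425, 0.3333], E[r] = 3.0909, γ^t·E[r] = 1.978148, running G = 7.533704
t=3: π = [0.4242, 0.2424, 0.3333], E[r] = 3.0909, γ^t·E[r] = 1.582543, running G = 9.116247
t=4: π = [0.4242, 0.2424, 0.3333], E[r] = 3.0909, γ^t·E[r] = 1.266036, running G = 10.382283
t=5: π = [0.4242, 0.2424, 0.3333], E[r] = 3.0909, γ^t·E[r] = 1.012829, running G = 11.395112
t=6: π = [0.4242, 0.2424, 0.3333], E[r] = 3.0909, γ^t·E[r] = 0.810263, running G = 12.205375
t=7: π = [0.4242, 0.2424, 0.3333], E[r] = 3.0909, γ^t·E[r] = 0.648211, running G = 12.853586
t=8: π = [0.4242, 0.2424, 0.3333], E[r] = 3.0909, γ^t·E[r] = 0.518568, running G = 13.372155

G = 13.3722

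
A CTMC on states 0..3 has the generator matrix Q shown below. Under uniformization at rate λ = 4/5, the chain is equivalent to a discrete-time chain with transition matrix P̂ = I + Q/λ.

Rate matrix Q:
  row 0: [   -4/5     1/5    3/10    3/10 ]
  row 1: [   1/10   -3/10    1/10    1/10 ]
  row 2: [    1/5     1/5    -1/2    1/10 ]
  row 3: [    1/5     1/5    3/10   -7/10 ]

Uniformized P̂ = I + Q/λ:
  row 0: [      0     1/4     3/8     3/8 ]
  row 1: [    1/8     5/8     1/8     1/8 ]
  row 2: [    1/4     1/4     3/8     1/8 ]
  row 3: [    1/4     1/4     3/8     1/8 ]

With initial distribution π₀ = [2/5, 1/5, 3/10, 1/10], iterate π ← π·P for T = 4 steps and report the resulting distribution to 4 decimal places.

t=0: π = [0.4000, 0.2000, 0.3000, 0.1000]
t=1: π = [0.1250, 0.3250, 0.3250, 0.2250]
t=2: π = [0.1781, 0.3719, 0.2938, 0.1563]
t=3: π = [0.1590, 0.3895, 0.2820, 0.1695]
t=4: π = [0.1616, 0.3960, 0.2776, 0.1647]

π = [0.1616, 0.3960, 0.2776, 0.1647]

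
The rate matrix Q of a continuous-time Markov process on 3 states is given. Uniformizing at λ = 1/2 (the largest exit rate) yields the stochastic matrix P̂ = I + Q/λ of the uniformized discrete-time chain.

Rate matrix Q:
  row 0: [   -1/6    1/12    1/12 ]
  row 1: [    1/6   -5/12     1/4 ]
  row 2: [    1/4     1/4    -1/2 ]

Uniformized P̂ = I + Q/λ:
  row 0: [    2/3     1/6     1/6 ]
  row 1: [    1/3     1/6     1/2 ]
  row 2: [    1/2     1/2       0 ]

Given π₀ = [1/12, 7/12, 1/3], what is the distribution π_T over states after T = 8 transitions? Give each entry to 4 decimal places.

π = [0.5526, 0.2369, 0.2104]

t=0: π = [0.0833, 0.5833, 0.3333]
t=1: π = [0.4167, 0.2778, 0.3056]
t=2: π = [0.5231, 0.2685, 0.2083]
t=3: π = [0.5424, 0.2361, 0.2215]
t=4: π = [0.5511, 0.2405, 0.2085]
t=5: π = [0.5518, 0.2362, 0.2121]
t=6: π = [0.5526, 0.2374, 0.2100]
t=7: π = [0.5525, 0.2367, 0.2108]
t=8: π = [0.5526, 0.2369, 0.2104]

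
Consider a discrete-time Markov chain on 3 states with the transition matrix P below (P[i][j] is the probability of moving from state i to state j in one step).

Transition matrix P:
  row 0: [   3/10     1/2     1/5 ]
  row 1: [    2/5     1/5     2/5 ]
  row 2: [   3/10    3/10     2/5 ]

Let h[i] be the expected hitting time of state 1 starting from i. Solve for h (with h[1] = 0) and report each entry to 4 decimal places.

h = [2.2222, 0.0000, 2.7778]

First-step conditioning: h[1] = 0; for i ≠ 1, h[i] = 1 + Σ_k P[i][k]·h[k].
  h[0] = 1 + 3/10·h[0] + 1/5·h[2]
  h[2] = 1 + 3/10·h[0] + 2/5·h[2]
Solving the 2×2 linear system over states ≠ 1 gives exactly h = [20/9, 0, 25/9] (h[1] = 0 is the target).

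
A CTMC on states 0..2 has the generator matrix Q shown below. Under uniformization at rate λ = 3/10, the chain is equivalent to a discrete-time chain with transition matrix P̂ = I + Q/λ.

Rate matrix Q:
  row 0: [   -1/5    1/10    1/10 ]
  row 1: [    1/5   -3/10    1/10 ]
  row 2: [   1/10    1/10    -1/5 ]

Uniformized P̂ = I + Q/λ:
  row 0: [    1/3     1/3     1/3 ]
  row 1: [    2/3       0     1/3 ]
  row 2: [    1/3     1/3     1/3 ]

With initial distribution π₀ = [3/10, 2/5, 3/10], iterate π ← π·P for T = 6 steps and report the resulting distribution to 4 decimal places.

π = [0.4165, 0.2502, 0.3333]

t=0: π = [0.3000, 0.4000, 0.3000]
t=1: π = [0.4667, 0.2000, 0.3333]
t=2: π = [0.4000, 0.2667, 0.3333]
t=3: π = [0.4222, 0.2444, 0.3333]
t=4: π = [0.4148, 0.2519, 0.3333]
t=5: π = [0.4173, 0.2494, 0.3333]
t=6: π = [0.4165, 0.2502, 0.3333]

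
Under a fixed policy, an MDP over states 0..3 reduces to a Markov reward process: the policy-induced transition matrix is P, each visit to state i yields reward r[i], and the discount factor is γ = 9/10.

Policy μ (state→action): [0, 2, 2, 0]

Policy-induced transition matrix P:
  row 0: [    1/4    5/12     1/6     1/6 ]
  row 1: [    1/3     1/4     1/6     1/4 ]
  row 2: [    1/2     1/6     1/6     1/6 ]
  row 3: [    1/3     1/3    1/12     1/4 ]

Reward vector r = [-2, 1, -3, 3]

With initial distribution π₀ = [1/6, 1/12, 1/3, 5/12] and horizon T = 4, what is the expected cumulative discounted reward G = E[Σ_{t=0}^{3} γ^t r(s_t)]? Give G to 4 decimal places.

t=0: π = [0.1667, 0.0833, 0.3333, 0.4167], E[r] = 0.0000, γ^t·E[r] = 0.000000, running G = 0.000000
t=1: π = [0.3750, 0.2847, 0.1319, 0.2083], E[r] = -0.2361, γ^t·E[r] = -0.212500, running G = -0.212500
t=2: π = [0.3241, 0.3189, 0.1493, 0.2078], E[r] = -0.1539, γ^t·E[r] = -0.124688, running G = -0.337188
t=3: π = [0.3312, 0.3089, 0.1494, 0.2106], E[r] = -0.1699, γ^t·E[r] = -0.123891, running G = -0.461078

G = -0.4611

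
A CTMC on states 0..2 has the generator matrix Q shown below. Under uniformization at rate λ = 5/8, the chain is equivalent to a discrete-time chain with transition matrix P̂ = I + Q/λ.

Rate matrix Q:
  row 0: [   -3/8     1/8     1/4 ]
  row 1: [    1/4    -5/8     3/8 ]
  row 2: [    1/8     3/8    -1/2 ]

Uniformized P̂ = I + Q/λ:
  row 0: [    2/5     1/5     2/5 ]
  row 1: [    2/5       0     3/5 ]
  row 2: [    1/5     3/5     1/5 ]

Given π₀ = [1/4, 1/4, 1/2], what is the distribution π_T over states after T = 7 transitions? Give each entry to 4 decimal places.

t=0: π = [0.2500, 0.2500, 0.5000]
t=1: π = [0.3000, 0.3500, 0.3500]
t=2: π = [0.3300, 0.2700, 0.4000]
t=3: π = [0.3200, 0.3060, 0.3740]
t=4: π = [0.3252, 0.2884, 0.3864]
t=5: π = [0.3227, 0.2969, 0.3804]
t=6: π = [0.3239, 0.2928, 0.3833]
t=7: π = [0.3233, 0.2948, 0.3819]

π = [0.3233, 0.2948, 0.3819]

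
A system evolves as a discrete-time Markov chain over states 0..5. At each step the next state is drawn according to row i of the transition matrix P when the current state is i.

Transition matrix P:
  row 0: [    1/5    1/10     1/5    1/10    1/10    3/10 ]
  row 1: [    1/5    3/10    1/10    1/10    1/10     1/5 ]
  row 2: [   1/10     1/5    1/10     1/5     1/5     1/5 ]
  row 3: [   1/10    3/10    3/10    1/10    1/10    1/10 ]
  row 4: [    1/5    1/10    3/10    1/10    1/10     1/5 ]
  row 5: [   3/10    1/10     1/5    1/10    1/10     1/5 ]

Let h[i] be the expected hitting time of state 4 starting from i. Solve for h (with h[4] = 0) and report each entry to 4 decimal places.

First-step conditioning: h[4] = 0; for i ≠ 4, h[i] = 1 + Σ_k P[i][k]·h[k].
  h[0] = 1 + 1/5·h[0] + 1/10·h[1] + 1/5·h[2] + 1/10·h[3] + 3/10·h[5]
  h[1] = 1 + 1/5·h[0] + 3/10·h[1] + 1/10·h[2] + 1/10·h[3] + 1/5·h[5]
  h[2] = 1 + 1/10·h[0] + 1/5·h[1] + 1/10·h[2] + 1/5·h[3] + 1/5·h[5]
  h[3] = 1 + 1/10·h[0] + 3/10·h[1] + 3/10·h[2] + 1/10·h[3] + 1/10·h[5]
  h[5] = 1 + 3/10·h[0] + 1/10·h[1] + 1/5·h[2] + 1/10·h[3] + 1/5·h[5]
Solving the 5×5 linear system over states ≠ 4 gives exactly h = [17/2, 447/52, 201/26, 439/52, 0, 17/2] (h[4] = 0 is the target).

h = [8.5000, 8.5962, 7.7308, 8.4423, 0.0000, 8.5000]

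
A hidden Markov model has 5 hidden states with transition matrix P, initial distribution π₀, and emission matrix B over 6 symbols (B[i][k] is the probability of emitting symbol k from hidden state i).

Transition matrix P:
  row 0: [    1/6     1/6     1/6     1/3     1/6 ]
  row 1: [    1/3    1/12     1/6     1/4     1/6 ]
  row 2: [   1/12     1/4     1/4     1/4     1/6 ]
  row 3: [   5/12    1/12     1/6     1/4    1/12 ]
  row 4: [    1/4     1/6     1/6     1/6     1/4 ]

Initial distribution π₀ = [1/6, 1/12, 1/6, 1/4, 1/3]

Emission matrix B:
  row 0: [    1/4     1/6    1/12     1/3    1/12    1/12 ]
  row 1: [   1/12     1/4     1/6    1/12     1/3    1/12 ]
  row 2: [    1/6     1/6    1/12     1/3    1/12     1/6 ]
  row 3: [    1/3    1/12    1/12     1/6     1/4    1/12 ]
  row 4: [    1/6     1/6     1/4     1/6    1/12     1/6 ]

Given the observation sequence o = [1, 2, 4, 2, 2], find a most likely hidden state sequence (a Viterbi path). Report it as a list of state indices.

path = [4, 4, 1, 4, 4]

t=0: δ = [2.778e-02, 2.083e-02, 2.778e-02, 2.083e-02, 5.556e-02]  (obs o_0=1)
t=1: δ = [1.157e-03, 1.543e-03, 7.716e-04, 7.716e-04, 3.472e-03]  ψ = [4, 4, 4, 0, 4]  (obs o_1=2)
t=2: δ = [7.234e-05, 1.929e-04, 4.823e-05, 1.447e-04, 7.234e-05]  ψ = [4, 4, 4, 4, 4]  (obs o_2=4)
t=3: δ = [5.358e-06, 2.679e-06, 2.679e-06, 4.019e-06, 8.038e-06]  ψ = [1, 1, 1, 1, 1]  (obs o_3=2)
t=4: δ = [1.674e-07, 2.233e-07, 1.116e-07, 1.488e-07, 5.023e-07]  ψ = [4, 4, 4, 0, 4]  (obs o_4=2)
backtrack: best end state = 4; path = [4, 4, 1, 4, 4]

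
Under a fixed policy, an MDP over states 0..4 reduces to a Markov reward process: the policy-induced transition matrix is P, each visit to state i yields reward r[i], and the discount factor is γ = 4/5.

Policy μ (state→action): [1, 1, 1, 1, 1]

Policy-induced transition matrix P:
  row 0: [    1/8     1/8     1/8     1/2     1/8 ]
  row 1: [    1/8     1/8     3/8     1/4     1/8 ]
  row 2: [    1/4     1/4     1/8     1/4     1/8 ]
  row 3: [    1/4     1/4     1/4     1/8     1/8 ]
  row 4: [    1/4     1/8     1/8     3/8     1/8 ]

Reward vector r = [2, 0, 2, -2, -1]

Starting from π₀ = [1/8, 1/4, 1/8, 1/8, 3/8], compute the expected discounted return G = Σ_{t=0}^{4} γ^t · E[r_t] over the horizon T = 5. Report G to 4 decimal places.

G = 0.1305

t=0: π = [0.1250, 0.2500, 0.1250, 0.1250, 0.3750], E[r] = -0.1250, γ^t·E[r] = -0.125000, running G = -0.125000
t=1: π = [0.2031, 0.1563, 0.2031, 0.3125, 0.1250], E[r] = 0.0625, γ^t·E[r] = 0.050000, running G = -0.075000
t=2: π = [0.2051, 0.1895, 0.2031, 0.2773, 0.1250], E[r] = 0.1367, γ^t·E[r] = 0.087500, running G = 0.012500
t=3: π = [0.2007, 0.1851, 0.2070, 0.2822, 0.1250], E[r] = 0.1260, γ^t·E[r] = 0.064500, running G = 0.077000
t=4: π = [0.2018, 0.1862, 0.2065, 0.2805, 0.1250], E[r] = 0.1306, γ^t·E[r] = 0.053500, running G = 0.130500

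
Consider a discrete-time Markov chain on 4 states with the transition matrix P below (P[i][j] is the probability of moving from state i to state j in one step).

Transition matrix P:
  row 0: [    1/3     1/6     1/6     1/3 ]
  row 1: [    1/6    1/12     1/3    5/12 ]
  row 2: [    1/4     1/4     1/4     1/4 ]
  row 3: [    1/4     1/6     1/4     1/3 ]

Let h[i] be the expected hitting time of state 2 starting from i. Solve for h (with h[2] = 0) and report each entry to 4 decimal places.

h = [4.5217, 3.7971, 0.0000, 4.1449]

First-step conditioning: h[2] = 0; for i ≠ 2, h[i] = 1 + Σ_k P[i][k]·h[k].
  h[0] = 1 + 1/3·h[0] + 1/6·h[1] + 1/3·h[3]
  h[1] = 1 + 1/6·h[0] + 1/12·h[1] + 5/12·h[3]
  h[3] = 1 + 1/4·h[0] + 1/6·h[1] + 1/3·h[3]
Solving the 3×3 linear system over states ≠ 2 gives exactly h = [104/23, 262/69, 0, 286/69] (h[2] = 0 is the target).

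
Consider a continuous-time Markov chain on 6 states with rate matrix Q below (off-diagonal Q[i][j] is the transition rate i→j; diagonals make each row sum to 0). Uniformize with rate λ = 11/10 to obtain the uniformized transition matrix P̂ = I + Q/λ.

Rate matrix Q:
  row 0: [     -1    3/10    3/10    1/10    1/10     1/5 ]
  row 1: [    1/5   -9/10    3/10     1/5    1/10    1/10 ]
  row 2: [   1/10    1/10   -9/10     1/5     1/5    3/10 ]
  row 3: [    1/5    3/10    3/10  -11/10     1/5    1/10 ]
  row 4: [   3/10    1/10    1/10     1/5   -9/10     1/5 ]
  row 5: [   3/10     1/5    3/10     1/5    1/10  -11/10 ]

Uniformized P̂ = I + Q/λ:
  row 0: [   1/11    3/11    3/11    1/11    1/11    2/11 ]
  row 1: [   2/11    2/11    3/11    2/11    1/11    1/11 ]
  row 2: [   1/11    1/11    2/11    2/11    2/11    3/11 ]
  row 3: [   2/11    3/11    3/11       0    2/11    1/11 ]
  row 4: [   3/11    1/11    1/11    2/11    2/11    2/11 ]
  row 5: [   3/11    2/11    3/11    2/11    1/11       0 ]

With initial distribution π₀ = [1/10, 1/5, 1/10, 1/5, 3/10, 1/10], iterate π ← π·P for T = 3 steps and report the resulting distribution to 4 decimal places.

π = [0.1715, 0.1769, 0.2274, 0.1411, 0.1365, 0.1466]

t=0: π = [0.1000, 0.2000, 0.1000, 0.2000, 0.3000, 0.1000]
t=1: π = [0.2000, 0.1727, 0.2091, 0.1364, 0.1455, 0.1364]
t=2: π = [0.1702, 0.1802, 0.2273, 0.1388, 0.1355, 0.1479]
t=3: π = [0.1715, 0.1769, 0.2274, 0.1411, 0.1365, 0.1466]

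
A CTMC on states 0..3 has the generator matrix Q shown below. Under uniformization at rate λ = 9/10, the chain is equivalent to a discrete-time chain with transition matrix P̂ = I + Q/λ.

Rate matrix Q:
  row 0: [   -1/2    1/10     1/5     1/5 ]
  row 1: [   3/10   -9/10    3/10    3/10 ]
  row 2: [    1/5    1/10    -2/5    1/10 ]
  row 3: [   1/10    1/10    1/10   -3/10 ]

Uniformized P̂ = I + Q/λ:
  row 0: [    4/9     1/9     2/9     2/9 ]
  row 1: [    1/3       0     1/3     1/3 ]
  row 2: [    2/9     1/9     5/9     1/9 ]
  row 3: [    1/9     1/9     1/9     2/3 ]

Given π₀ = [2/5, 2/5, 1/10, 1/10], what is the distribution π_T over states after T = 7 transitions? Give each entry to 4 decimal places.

π = [0.2486, 0.1000, 0.2902, 0.3612]

t=0: π = [0.4000, 0.4000, 0.1000, 0.1000]
t=1: π = [0.3444, 0.0667, 0.2889, 0.3000]
t=2: π = [0.2728, 0.1037, 0.2926, 0.3309]
t=3: π = [0.2576, 0.0996, 0.2945, 0.3483]
t=4: π = [0.2518, 0.1000, 0.2928, 0.3554]
t=5: π = [0.2498, 0.1000, 0.2914, 0.3587]
t=6: π = [0.2490, 0.1000, 0.2906, 0.3604]
t=7: π = [0.2486, 0.1000, 0.2902, 0.3612]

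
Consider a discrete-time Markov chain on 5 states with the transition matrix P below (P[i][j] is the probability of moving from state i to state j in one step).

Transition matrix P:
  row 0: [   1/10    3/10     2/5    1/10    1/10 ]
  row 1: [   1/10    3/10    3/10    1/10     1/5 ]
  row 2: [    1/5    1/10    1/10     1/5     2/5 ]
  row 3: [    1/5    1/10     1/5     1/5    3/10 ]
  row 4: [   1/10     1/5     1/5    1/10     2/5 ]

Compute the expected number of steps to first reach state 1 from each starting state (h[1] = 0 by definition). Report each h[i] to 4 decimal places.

h = [5.1207, 0.0000, 6.0920, 6.1437, 5.5747]

First-step conditioning: h[1] = 0; for i ≠ 1, h[i] = 1 + Σ_k P[i][k]·h[k].
  h[0] = 1 + 1/10·h[0] + 2/5·h[2] + 1/10·h[3] + 1/10·h[4]
  h[2] = 1 + 1/5·h[0] + 1/10·h[2] + 1/5·h[3] + 2/5·h[4]
  h[3] = 1 + 1/5·h[0] + 1/5·h[2] + 1/5·h[3] + 3/10·h[4]
  h[4] = 1 + 1/10·h[0] + 1/5·h[2] + 1/10·h[3] + 2/5·h[4]
Solving the 4×4 linear system over states ≠ 1 gives exactly h = [297/58, 0, 530/87, 1069/174, 485/87] (h[1] = 0 is the target).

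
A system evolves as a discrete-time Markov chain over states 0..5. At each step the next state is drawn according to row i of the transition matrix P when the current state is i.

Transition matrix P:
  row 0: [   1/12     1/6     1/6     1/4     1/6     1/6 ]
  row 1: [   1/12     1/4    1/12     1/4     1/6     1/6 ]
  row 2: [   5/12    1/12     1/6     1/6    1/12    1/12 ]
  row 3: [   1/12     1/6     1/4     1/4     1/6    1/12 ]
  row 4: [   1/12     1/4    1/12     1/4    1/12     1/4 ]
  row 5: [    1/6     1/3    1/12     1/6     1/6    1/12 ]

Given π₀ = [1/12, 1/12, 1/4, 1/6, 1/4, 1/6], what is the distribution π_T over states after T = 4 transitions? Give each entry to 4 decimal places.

π = [0.1430, 0.2064, 0.1451, 0.2266, 0.1427, 0.1362]

t=0: π = [0.0833, 0.0833, 0.2500, 0.1667, 0.2500, 0.1667]
t=1: π = [0.1806, 0.2014, 0.1389, 0.2153, 0.1250, 0.1389]
t=2: π = [0.1412, 0.2054, 0.1458, 0.2269, 0.1447, 0.1360]
t=3: π = [0.1433, 0.2064, 0.1451, 0.2265, 0.1425, 0.1363]
t=4: π = [0.1430, 0.2064, 0.1451, 0.2266, 0.1427, 0.1362]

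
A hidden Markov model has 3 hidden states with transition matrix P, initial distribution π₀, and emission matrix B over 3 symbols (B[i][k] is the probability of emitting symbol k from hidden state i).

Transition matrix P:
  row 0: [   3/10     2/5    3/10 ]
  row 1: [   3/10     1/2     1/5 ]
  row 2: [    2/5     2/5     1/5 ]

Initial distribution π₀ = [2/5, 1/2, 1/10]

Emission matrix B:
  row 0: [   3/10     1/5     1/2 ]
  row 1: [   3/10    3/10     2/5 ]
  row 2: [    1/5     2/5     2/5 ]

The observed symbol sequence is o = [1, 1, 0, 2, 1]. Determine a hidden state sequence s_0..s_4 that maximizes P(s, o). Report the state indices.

t=0: δ = [8.000e-02, 1.500e-01, 4.000e-02]  (obs o_0=1)
t=1: δ = [9.000e-03, 2.250e-02, 1.200e-02]  ψ = [1, 1, 1]  (obs o_1=1)
t=2: δ = [2.025e-03, 3.375e-03, 9.000e-04]  ψ = [1, 1, 1]  (obs o_2=0)
t=3: δ = [5.062e-04, 6.750e-04, 2.700e-04]  ψ = [1, 1, 1]  (obs o_3=2)
t=4: δ = [4.050e-05, 1.012e-04, 6.075e-05]  ψ = [1, 1, 0]  (obs o_4=1)
backtrack: best end state = 1; path = [1, 1, 1, 1, 1]

path = [1, 1, 1, 1, 1]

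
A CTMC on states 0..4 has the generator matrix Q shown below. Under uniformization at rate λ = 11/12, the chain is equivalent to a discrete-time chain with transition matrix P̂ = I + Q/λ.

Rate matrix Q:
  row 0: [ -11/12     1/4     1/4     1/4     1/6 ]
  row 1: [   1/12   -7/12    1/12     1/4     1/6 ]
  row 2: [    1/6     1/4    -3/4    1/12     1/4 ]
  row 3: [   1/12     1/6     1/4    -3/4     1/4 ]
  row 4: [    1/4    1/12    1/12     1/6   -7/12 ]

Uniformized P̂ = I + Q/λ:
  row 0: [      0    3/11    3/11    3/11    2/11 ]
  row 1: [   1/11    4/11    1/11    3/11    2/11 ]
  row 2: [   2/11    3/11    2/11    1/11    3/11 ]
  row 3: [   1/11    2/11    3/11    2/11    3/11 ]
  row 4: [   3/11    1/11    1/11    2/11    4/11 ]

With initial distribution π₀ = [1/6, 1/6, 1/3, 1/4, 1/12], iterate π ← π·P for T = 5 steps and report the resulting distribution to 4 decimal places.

π = [0.1412, 0.2274, 0.1682, 0.2000, 0.2631]

t=0: π = [0.1667, 0.1667, 0.3333, 0.2500, 0.0833]
t=1: π = [0.1212, 0.2500, 0.1970, 0.1818, 0.2500]
t=2: π = [0.1433, 0.2335, 0.1639, 0.1977, 0.2617]
t=3: π = [0.1404, 0.2284, 0.1678, 0.2012, 0.2623]
t=4: π = [0.1411, 0.2275, 0.1683, 0.2001, 0.2630]
t=5: π = [0.1412, 0.2274, 0.1682, 0.2000, 0.2631]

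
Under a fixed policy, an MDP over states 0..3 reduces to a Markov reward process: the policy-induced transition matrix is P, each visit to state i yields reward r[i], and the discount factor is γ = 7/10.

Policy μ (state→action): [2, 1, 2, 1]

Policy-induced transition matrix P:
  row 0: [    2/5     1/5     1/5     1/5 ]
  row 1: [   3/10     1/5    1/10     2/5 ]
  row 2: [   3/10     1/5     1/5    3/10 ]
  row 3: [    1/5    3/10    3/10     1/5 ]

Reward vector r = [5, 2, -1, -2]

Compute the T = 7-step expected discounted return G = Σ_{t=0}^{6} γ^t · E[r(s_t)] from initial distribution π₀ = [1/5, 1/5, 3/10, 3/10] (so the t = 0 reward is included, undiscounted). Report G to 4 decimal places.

t=0: π = [0.2000, 0.2000, 0.3000, 0.3000], E[r] = 0.5000, γ^t·E[r] = 0.500000, running G = 0.500000
t=1: π = [0.2900, 0.2300, 0.2100, 0.2700], E[r] = 1.1600, γ^t·E[r] = 0.812000, running G = 1.312000
t=2: π = [0.3020, 0.2270, 0.2040, 0.2670], E[r] = 1.2260, γ^t·E[r] = 0.600740, running G = 1.912740
t=3: π = [0.3035, 0.2267, 0.2040, 0.2658], E[r] = 1.2353, γ^t·E[r] = 0.423708, running G = 2.336448
t=4: π = [0.3038, 0.2266, 0.2039, 0.2657], E[r] = 1.2366, γ^t·E[r] = 0.296912, running G = 2.633360
t=5: π = [0.3038, 0.2266, 0.2039, 0.2657], E[r] = 1.2368, γ^t·E[r] = 0.207875, running G = 2.841235
t=6: π = [0.3038, 0.2266, 0.2039, 0.2657], E[r] = 1.2369, γ^t·E[r] = 0.145516, running G = 2.986751

G = 2.9868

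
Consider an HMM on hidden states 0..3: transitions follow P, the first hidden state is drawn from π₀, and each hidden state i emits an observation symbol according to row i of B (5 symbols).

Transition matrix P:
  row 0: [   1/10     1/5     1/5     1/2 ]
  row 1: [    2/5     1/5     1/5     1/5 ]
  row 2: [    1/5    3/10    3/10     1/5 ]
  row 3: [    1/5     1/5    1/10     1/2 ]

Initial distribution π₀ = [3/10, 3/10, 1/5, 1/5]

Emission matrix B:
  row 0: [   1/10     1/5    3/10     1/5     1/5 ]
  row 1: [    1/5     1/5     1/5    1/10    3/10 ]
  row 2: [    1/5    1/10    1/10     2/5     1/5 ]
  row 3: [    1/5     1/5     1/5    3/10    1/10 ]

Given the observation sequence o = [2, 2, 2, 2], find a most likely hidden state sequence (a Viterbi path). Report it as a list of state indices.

t=0: δ = [9.000e-02, 6.000e-02, 2.000e-02, 4.000e-02]  (obs o_0=2)
t=1: δ = [7.200e-03, 3.600e-03, 1.800e-03, 9.000e-03]  ψ = [1, 0, 0, 0]  (obs o_1=2)
t=2: δ = [5.400e-04, 3.600e-04, 1.440e-04, 9.000e-04]  ψ = [3, 3, 0, 3]  (obs o_2=2)
t=3: δ = [5.400e-05, 3.600e-05, 1.080e-05, 9.000e-05]  ψ = [3, 3, 0, 3]  (obs o_3=2)
backtrack: best end state = 3; path = [0, 3, 3, 3]

path = [0, 3, 3, 3]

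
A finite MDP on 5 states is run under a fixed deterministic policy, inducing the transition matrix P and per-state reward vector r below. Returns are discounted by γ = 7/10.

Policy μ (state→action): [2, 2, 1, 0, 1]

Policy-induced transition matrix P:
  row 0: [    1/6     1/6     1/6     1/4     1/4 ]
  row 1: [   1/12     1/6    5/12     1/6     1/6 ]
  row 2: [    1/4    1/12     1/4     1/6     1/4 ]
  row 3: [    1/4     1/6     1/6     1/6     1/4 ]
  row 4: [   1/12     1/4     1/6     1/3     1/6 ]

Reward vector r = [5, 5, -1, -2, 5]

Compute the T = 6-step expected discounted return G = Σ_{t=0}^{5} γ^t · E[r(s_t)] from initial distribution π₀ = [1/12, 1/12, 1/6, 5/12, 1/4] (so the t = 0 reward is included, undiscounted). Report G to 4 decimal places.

G = 5.3030

t=0: π = [0.0833, 0.0833, 0.1667, 0.4167, 0.2500], E[r] = 1.0833, γ^t·E[r] = 1.083333, running G = 1.083333
t=1: π = [0.1875, 0.1736, 0.2014, 0.2153, 0.2222], E[r] = 2.2847, γ^t·E[r] = 1.599306, running G = 2.682639
t=2: π = [0.1684, 0.1684, 0.2269, 0.2193, 0.2170], E[r] = 2.1036, γ^t·E[r] = 1.030758, running G = 3.713397
t=3: π = [0.1717, 0.1658, 0.2277, 0.2169, 0.2179], E[r] = 2.1159, γ^t·E[r] = 0.725749, running G = 4.439146
t=4: π = [0.1717, 0.1659, 0.2271, 0.2173, 0.2180], E[r] = 2.1164, γ^t·E[r] = 0.508137, running G = 4.947283
t=5: π = [0.1717, 0.1659, 0.2271, 0.2173, 0.2180], E[r] = 2.1165, γ^t·E[r] = 0.355715, running G = 5.302998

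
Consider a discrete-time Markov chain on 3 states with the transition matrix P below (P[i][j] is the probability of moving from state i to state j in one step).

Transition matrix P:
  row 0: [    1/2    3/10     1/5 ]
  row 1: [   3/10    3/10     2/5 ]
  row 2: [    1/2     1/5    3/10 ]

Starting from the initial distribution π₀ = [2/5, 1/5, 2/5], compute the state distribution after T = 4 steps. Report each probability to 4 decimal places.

π = [0.4456, 0.2718, 0.2826]

t=0: π = [0.4000, 0.2000, 0.4000]
t=1: π = [0.4600, 0.2600, 0.2800]
t=2: π = [0.4480, 0.2720, 0.2800]
t=3: π = [0.4456, 0.2720, 0.2824]
t=4: π = [0.4456, 0.2718, 0.2826]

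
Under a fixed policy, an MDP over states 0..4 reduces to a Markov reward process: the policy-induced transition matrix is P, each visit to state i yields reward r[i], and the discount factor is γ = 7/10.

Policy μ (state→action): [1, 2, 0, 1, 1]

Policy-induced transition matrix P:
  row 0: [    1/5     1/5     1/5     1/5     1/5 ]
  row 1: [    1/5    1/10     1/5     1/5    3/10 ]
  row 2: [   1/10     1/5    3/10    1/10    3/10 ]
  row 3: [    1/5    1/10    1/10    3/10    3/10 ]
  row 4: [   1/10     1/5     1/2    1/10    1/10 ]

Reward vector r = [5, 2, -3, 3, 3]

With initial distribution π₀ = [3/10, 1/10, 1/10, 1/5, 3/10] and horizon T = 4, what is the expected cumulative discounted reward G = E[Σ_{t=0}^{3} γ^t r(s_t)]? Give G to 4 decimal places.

G = 5.1548

t=0: π = [0.3000, 0.1000, 0.1000, 0.2000, 0.3000], E[r] = 2.9000, γ^t·E[r] = 2.900000, running G = 2.900000
t=1: π = [0.1600, 0.1700, 0.2800, 0.1800, 0.2100], E[r] = 1.4700, γ^t·E[r] = 1.029000, running G = 3.929000
t=2: π = [0.1510, 0.1650, 0.2730, 0.1690, 0.2420], E[r] = 1.4990, γ^t·E[r] = 0.734510, running G = 4.663510
t=3: π = [0.1485, 0.1666, 0.2830, 0.1654, 0.2365], E[r] = 1.4324, γ^t·E[r] = 0.491313, running G = 5.154823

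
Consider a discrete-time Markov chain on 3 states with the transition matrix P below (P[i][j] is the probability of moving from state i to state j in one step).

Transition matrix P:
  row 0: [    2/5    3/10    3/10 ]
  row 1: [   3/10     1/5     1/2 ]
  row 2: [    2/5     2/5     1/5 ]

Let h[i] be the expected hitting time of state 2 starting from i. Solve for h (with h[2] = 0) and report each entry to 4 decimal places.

First-step conditioning: h[2] = 0; for i ≠ 2, h[i] = 1 + Σ_k P[i][k]·h[k].
  h[0] = 1 + 2/5·h[0] + 3/10·h[1]
  h[1] = 1 + 3/10·h[0] + 1/5·h[1]
Solving the 2×2 linear system over states ≠ 2 gives exactly h = [110/39, 30/13, 0] (h[2] = 0 is the target).

h = [2.8205, 2.3077, 0.0000]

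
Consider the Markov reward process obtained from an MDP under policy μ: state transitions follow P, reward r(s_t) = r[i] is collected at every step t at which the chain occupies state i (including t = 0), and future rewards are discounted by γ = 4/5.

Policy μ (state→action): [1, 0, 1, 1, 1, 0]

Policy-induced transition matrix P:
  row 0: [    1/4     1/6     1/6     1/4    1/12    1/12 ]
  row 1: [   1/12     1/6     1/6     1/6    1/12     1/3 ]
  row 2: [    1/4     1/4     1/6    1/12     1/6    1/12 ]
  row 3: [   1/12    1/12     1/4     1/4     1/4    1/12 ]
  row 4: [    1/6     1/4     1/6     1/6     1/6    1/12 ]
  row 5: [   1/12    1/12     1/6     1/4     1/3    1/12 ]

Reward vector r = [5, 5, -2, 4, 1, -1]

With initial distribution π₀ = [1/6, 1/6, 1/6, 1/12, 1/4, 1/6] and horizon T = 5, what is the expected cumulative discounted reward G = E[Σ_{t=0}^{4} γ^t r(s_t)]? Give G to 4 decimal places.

G = 6.6990

t=0: π = [0.1667, 0.1667, 0.1667, 0.0833, 0.2500, 0.1667], E[r] = 1.7500, γ^t·E[r] = 1.750000, running G = 1.750000
t=1: π = [0.1597, 0.1806, 0.1736, 0.1875, 0.1736, 0.1250], E[r] = 2.1528, γ^t·E[r] = 1.722222, running G = 3.472222
t=2: π = [0.1534, 0.1696, 0.1823, 0.1916, 0.1748, 0.1285], E[r] = 2.0625, γ^t·E[r] = 1.320000, running G = 4.792222
t=3: π = [0.1538, 0.1698, 0.1826, 0.1909, 0.1771, 0.1257], E[r] = 2.0678, γ^t·E[r] = 1.058716, running G = 5.850938
t=4: π = [0.1542, 0.1703, 0.1826, 0.1907, 0.1766, 0.1258], E[r] = 2.0704, γ^t·E[r] = 0.848043, running G = 6.698981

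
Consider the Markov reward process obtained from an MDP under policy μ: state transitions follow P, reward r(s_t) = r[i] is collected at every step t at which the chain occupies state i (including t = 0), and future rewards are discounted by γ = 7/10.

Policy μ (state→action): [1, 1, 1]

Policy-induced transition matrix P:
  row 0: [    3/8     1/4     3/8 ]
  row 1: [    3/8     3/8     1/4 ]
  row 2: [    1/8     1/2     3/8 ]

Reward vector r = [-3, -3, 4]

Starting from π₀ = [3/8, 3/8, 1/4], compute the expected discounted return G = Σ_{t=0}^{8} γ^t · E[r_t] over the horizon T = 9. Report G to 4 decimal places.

G = -2.7925

t=0: π = [0.3750, 0.3750, 0.2500], E[r] = -1.2500, γ^t·E[r] = -1.250000, running G = -1.250000
t=1: π = [0.3125, 0.3594, 0.3281], E[r] = -0.7031, γ^t·E[r] = -0.492188, running G = -1.742188
t=2: π = [0.2930, 0.3770, 0.3301], E[r] = -0.6895, γ^t·E[r] = -0.337832, running G = -2.080020
t=3: π = [0.2925, 0.3796, 0.3279], E[r] = -0.7048, γ^t·E[r] = -0.241758, running G = -2.321778
t=4: π = [0.2930, 0.3794, 0.3275], E[r] = -0.7072, γ^t·E[r] = -0.169795, running G = -2.491572
t=5: π = [0.2931, 0.3793, 0.3276], E[r] = -0.7070, γ^t·E[r] = -0.118825, running G = -2.610397
t=6: π = [0.2931, 0.3793, 0.3276], E[r] = -0.7069, γ^t·E[r] = -0.083166, running G = -2.693563
t=7: π = [0.2931, 0.3793, 0.3276], E[r] = -0.7069, γ^t·E[r] = -0.058216, running G = -2.751779
t=8: π = [0.2931, 0.3793, 0.3276], E[r] = -0.7069, γ^t·E[r] = -0.040751, running G = -2.792530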